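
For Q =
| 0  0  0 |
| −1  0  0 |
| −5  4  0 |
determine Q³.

Q is strictly triangular, hence nilpotent: Q³ = 0, so Q³ = 0.

[[0, 0, 0], [0, 0, 0], [0, 0, 0]]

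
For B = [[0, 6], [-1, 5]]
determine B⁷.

[[-3990, 12354], [-2059, 6305]]

tr B = 5 and det B = 6, so the characteristic polynomial is λ² − (5)λ + (6) with roots 3 and 2.
Eigenvectors give P = [[-2, 3], [-1, 1]] with P⁻¹ = [[1, -3], [1, -2]], and B = P·diag(3, 2)·P⁻¹.
Then B⁷ = P·diag(2187, 128)·P⁻¹ = [[-4374, 384], [-2187, 128]] · [[1, -3], [1, -2]] = [[-3990, 12354], [-2059, 6305]].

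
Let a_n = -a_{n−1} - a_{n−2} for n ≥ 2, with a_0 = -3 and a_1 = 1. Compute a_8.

2

With companion matrix C = [[-1, -1], [1, 0]], [a_n, a_{n−1}]ᵀ = C·[a_{n−1}, a_{n−2}]ᵀ, so [a_8, a_7]ᵀ = C⁷·[a_1, a_0]ᵀ.
C⁷ = [[-1, -1], [1, 0]], giving [a_8, a_7]ᵀ = [[2], [1]].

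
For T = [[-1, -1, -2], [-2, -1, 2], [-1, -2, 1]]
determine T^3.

[[-15, -7, 0], [-4, -9, -2], [-5, -3, -7]]

T^2 = [[5, 6, -2], [2, -1, 4], [4, 1, -1]]
T^3 = [[-15, -7, 0], [-4, -9, -2], [-5, -3, -7]]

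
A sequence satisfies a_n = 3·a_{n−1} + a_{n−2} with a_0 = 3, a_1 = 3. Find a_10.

With companion matrix A = [[3, 1], [1, 0]], [a_n, a_{n−1}]ᵀ = A·[a_{n−1}, a_{n−2}]ᵀ, so [a_10, a_9]ᵀ = A⁹·[a_1, a_0]ᵀ.
A⁹ = [[42837, 12970], [12970, 3927]], giving [a_10, a_9]ᵀ = [[167421], [50691]].

167421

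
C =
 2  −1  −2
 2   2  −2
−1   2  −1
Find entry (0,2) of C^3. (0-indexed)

C^2 = [[4, −8, 0], [10, −2, −6], [3, 3, −1]]
C^3 = [[−8, −20, 8], [22, −26, −10], [13, 1, −11]]

8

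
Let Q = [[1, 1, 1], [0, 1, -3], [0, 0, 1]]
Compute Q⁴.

Q = I + N where N = [[0, 1, 1], [0, 0, -3], [0, 0, 0]] is strictly upper-triangular, so N³ = 0.
(I + N)⁴ = I + 4·N + 6·N² = [[1, 4, -14], [0, 1, -12], [0, 0, 1]].

[[1, 4, -14], [0, 1, -12], [0, 0, 1]]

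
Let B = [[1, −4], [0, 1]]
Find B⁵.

[[1, −20], [0, 1]]

B = I + N where N = [[0, −4], [0, 0]] is strictly upper-triangular, so N² = 0.
(I + N)⁵ = I + 5·N = [[1, −20], [0, 1]].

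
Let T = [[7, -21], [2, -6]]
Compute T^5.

T² = T (a projection; rank 1, trace 1), so T^5 = T.

[[7, -21], [2, -6]]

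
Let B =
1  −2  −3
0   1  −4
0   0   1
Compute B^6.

[[1, −12, 102], [0, 1, −24], [0, 0, 1]]

B = I + N where N = [[0, −2, −3], [0, 0, −4], [0, 0, 0]] is strictly upper-triangular, so N^3 = 0.
(I + N)^6 = I + 6·N + 15·N^2 = [[1, −12, 102], [0, 1, −24], [0, 0, 1]].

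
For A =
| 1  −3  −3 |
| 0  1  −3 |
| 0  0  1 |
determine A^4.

[[1, −12, 42], [0, 1, −12], [0, 0, 1]]

A = I + N where N = [[0, −3, −3], [0, 0, −3], [0, 0, 0]] is strictly upper-triangular, so N^3 = 0.
(I + N)^4 = I + 4·N + 6·N^2 = [[1, −12, 42], [0, 1, −12], [0, 0, 1]].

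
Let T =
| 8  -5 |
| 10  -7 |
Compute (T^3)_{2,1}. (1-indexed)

70

tr T = 1 and det T = -6, so the characteristic polynomial is λ² − (1)λ + (-6) with roots -2 and 3.
Eigenvectors give P = [[-1, 1], [-2, 1]] with P⁻¹ = [[1, -1], [2, -1]], and T = P·diag(-2, 3)·P⁻¹.
Then T^3 = P·diag(-8, 27)·P⁻¹ = [[8, 27], [16, 27]] · [[1, -1], [2, -1]] = [[62, -35], [70, -43]].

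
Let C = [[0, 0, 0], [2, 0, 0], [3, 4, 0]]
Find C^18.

C is strictly triangular, hence nilpotent: C^3 = 0, so C^18 = 0.

[[0, 0, 0], [0, 0, 0], [0, 0, 0]]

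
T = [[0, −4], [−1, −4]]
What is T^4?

T^2 = [[4, 16], [4, 20]]
T^3 = [[−16, −80], [−20, −96]]
T^4 = [[80, 384], [96, 464]]

[[80, 384], [96, 464]]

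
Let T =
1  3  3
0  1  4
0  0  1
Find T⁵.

[[1, 15, 135], [0, 1, 20], [0, 0, 1]]

T = I + N where N = [[0, 3, 3], [0, 0, 4], [0, 0, 0]] is strictly upper-triangular, so N³ = 0.
(I + N)⁵ = I + 5·N + 10·N² = [[1, 15, 135], [0, 1, 20], [0, 0, 1]].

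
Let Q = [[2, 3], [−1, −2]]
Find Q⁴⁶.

[[1, 0], [0, 1]]

Q² = I (check: tr Q = 0 and det Q = −1), so Q⁴⁶ = I since 46 is even.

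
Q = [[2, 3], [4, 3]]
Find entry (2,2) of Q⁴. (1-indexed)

741

Q² = [[16, 15], [20, 21]]
Q³ = [[92, 93], [124, 123]]
Q⁴ = [[556, 555], [740, 741]]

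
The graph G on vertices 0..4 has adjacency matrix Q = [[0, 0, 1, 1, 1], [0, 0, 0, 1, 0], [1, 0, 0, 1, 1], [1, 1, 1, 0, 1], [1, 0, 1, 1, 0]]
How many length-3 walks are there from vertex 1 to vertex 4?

2

The number of length-3 walks from vertex 1 to vertex 4 is entry (1,4) of Q³, where Q is the adjacency matrix.
Q² = [[3, 1, 2, 2, 2], [1, 1, 1, 0, 1], [2, 1, 3, 2, 2], [2, 0, 2, 4, 2], [2, 1, 2, 2, 3]]
Q³ = [[6, 2, 7, 8, 7], [2, 0, 2, 4, 2], [7, 2, 6, 8, 7], [8, 4, 8, 6, 8], [7, 2, 7, 8, 6]]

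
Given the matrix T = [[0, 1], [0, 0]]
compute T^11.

[[0, 0], [0, 0]]

T is strictly triangular, hence nilpotent: T^2 = 0, so T^11 = 0.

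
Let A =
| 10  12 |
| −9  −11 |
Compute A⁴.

[[−44, −60], [45, 61]]

tr A = −1 and det A = −2, so the characteristic polynomial is λ² − (−1)λ + (−2) with roots −2 and 1.
Eigenvectors give P = [[−1, 4], [1, −3]] with P⁻¹ = [[3, 4], [1, 1]], and A = P·diag(−2, 1)·P⁻¹.
Then A⁴ = P·diag(16, 1)·P⁻¹ = [[−16, 4], [16, −3]] · [[3, 4], [1, 1]] = [[−44, −60], [45, 61]].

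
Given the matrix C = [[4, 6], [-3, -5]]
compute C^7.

tr C = -1 and det C = -2, so the characteristic polynomial is λ² − (-1)λ + (-2) with roots -2 and 1.
Eigenvectors give P = [[-1, -2], [1, 1]] with P⁻¹ = [[1, 2], [-1, -1]], and C = P·diag(-2, 1)·P⁻¹.
Then C^7 = P·diag(-128, 1)·P⁻¹ = [[128, -2], [-128, 1]] · [[1, 2], [-1, -1]] = [[130, 258], [-129, -257]].

[[130, 258], [-129, -257]]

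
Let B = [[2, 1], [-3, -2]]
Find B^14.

B² = I (check: tr B = 0 and det B = -1), so B^14 = I since 14 is even.

[[1, 0], [0, 1]]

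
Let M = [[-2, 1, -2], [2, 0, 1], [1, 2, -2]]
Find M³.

M² = [[4, -6, 9], [-3, 4, -6], [0, -3, 4]]
M³ = [[-11, 22, -32], [8, -15, 22], [-2, 8, -11]]

[[-11, 22, -32], [8, -15, 22], [-2, 8, -11]]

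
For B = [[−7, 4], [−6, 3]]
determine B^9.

tr B = −4 and det B = 3, so the characteristic polynomial is λ² − (−4)λ + (3) with roots −3 and −1.
Eigenvectors give P = [[−1, −2], [−1, −3]] with P⁻¹ = [[−3, 2], [1, −1]], and B = P·diag(−3, −1)·P⁻¹.
Then B^9 = P·diag(−19683, −1)·P⁻¹ = [[19683, 2], [19683, 3]] · [[−3, 2], [1, −1]] = [[−59047, 39364], [−59046, 39363]].

[[−59047, 39364], [−59046, 39363]]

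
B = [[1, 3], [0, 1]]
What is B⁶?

[[1, 18], [0, 1]]

B = I + N where N = [[0, 3], [0, 0]] is strictly upper-triangular, so N² = 0.
(I + N)⁶ = I + 6·N = [[1, 18], [0, 1]].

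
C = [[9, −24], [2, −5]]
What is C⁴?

[[321, −960], [80, −239]]

tr C = 4 and det C = 3, so the characteristic polynomial is λ² − (4)λ + (3) with roots 3 and 1.
Eigenvectors give P = [[4, 3], [1, 1]] with P⁻¹ = [[1, −3], [−1, 4]], and C = P·diag(3, 1)·P⁻¹.
Then C⁴ = P·diag(81, 1)·P⁻¹ = [[324, 3], [81, 1]] · [[1, −3], [−1, 4]] = [[321, −960], [80, −239]].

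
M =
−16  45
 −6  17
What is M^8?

tr M = 1 and det M = −2, so the characteristic polynomial is λ² − (1)λ + (−2) with roots −1 and 2.
Eigenvectors give P = [[3, −5], [1, −2]] with P⁻¹ = [[2, −5], [1, −3]], and M = P·diag(−1, 2)·P⁻¹.
Then M^8 = P·diag(1, 256)·P⁻¹ = [[3, −1280], [1, −512]] · [[2, −5], [1, −3]] = [[−1274, 3825], [−510, 1531]].

[[−1274, 3825], [−510, 1531]]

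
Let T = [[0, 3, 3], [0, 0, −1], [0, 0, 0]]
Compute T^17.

[[0, 0, 0], [0, 0, 0], [0, 0, 0]]

T is strictly triangular, hence nilpotent: T^3 = 0, so T^17 = 0.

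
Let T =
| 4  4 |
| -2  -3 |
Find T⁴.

[[56, 36], [-18, -7]]

T² = [[8, 4], [-2, 1]]
T³ = [[24, 20], [-10, -11]]
T⁴ = [[56, 36], [-18, -7]]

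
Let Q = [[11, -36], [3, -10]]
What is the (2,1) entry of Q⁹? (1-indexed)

tr Q = 1 and det Q = -2, so the characteristic polynomial is λ² − (1)λ + (-2) with roots -1 and 2.
Eigenvectors give P = [[3, 4], [1, 1]] with P⁻¹ = [[-1, 4], [1, -3]], and Q = P·diag(-1, 2)·P⁻¹.
Then Q⁹ = P·diag(-1, 512)·P⁻¹ = [[-3, 2048], [-1, 512]] · [[-1, 4], [1, -3]] = [[2051, -6156], [513, -1540]].

513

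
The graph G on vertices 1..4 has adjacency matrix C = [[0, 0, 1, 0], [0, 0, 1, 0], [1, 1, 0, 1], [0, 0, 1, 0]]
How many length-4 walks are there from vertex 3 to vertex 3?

9

The number of length-4 walks from vertex 3 to vertex 3 is entry (3,3) of C^4, where C is the adjacency matrix.
C^2 = [[1, 1, 0, 1], [1, 1, 0, 1], [0, 0, 3, 0], [1, 1, 0, 1]]
C^3 = [[0, 0, 3, 0], [0, 0, 3, 0], [3, 3, 0, 3], [0, 0, 3, 0]]
C^4 = [[3, 3, 0, 3], [3, 3, 0, 3], [0, 0, 9, 0], [3, 3, 0, 3]]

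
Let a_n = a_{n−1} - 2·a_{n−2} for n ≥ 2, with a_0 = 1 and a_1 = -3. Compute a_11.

With companion matrix C = [[1, -2], [1, 0]], [a_n, a_{n−1}]ᵀ = C·[a_{n−1}, a_{n−2}]ᵀ, so [a_11, a_10]ᵀ = C¹⁰·[a_1, a_0]ᵀ.
C¹⁰ = [[23, 22], [-11, 34]], giving [a_11, a_10]ᵀ = [[-47], [67]].

-47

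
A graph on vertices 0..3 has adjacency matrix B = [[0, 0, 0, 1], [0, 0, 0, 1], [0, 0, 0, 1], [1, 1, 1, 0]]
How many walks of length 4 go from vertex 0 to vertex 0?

3

The number of length-4 walks from vertex 0 to vertex 0 is entry (0,0) of B⁴, where B is the adjacency matrix.
B² = [[1, 1, 1, 0], [1, 1, 1, 0], [1, 1, 1, 0], [0, 0, 0, 3]]
B³ = [[0, 0, 0, 3], [0, 0, 0, 3], [0, 0, 0, 3], [3, 3, 3, 0]]
B⁴ = [[3, 3, 3, 0], [3, 3, 3, 0], [3, 3, 3, 0], [0, 0, 0, 9]]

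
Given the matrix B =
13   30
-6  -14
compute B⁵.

tr B = -1 and det B = -2, so the characteristic polynomial is λ² − (-1)λ + (-2) with roots 1 and -2.
Eigenvectors give P = [[5, 2], [-2, -1]] with P⁻¹ = [[1, 2], [-2, -5]], and B = P·diag(1, -2)·P⁻¹.
Then B⁵ = P·diag(1, -32)·P⁻¹ = [[5, -64], [-2, 32]] · [[1, 2], [-2, -5]] = [[133, 330], [-66, -164]].

[[133, 330], [-66, -164]]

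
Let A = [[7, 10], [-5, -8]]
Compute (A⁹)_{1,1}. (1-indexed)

20707

tr A = -1 and det A = -6, so the characteristic polynomial is λ² − (-1)λ + (-6) with roots -3 and 2.
Eigenvectors give P = [[-1, -2], [1, 1]] with P⁻¹ = [[1, 2], [-1, -1]], and A = P·diag(-3, 2)·P⁻¹.
Then A⁹ = P·diag(-19683, 512)·P⁻¹ = [[19683, -1024], [-19683, 512]] · [[1, 2], [-1, -1]] = [[20707, 40390], [-20195, -39878]].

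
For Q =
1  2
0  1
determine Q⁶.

[[1, 12], [0, 1]]

Q = I + N where N = [[0, 2], [0, 0]] is strictly upper-triangular, so N² = 0.
(I + N)⁶ = I + 6·N = [[1, 12], [0, 1]].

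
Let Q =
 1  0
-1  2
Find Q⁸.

[[1, 0], [-255, 256]]

tr Q = 3 and det Q = 2, so the characteristic polynomial is λ² − (3)λ + (2) with roots 1 and 2.
Eigenvectors give P = [[-1, 0], [-1, -1]] with P⁻¹ = [[-1, 0], [1, -1]], and Q = P·diag(1, 2)·P⁻¹.
Then Q⁸ = P·diag(1, 256)·P⁻¹ = [[-1, 0], [-1, -256]] · [[-1, 0], [1, -1]] = [[1, 0], [-255, 256]].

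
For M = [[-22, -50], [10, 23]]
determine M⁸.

[[-24964, -63050], [12610, 31781]]

tr M = 1 and det M = -6, so the characteristic polynomial is λ² − (1)λ + (-6) with roots 3 and -2.
Eigenvectors give P = [[2, 5], [-1, -2]] with P⁻¹ = [[-2, -5], [1, 2]], and M = P·diag(3, -2)·P⁻¹.
Then M⁸ = P·diag(6561, 256)·P⁻¹ = [[13122, 1280], [-6561, -512]] · [[-2, -5], [1, 2]] = [[-24964, -63050], [12610, 31781]].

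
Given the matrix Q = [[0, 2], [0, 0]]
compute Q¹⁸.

[[0, 0], [0, 0]]

Q is strictly triangular, hence nilpotent: Q² = 0, so Q¹⁸ = 0.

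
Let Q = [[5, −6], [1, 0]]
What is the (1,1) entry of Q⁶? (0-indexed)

−1266

tr Q = 5 and det Q = 6, so the characteristic polynomial is λ² − (5)λ + (6) with roots 3 and 2.
Eigenvectors give P = [[3, 2], [1, 1]] with P⁻¹ = [[1, −2], [−1, 3]], and Q = P·diag(3, 2)·P⁻¹.
Then Q⁶ = P·diag(729, 64)·P⁻¹ = [[2187, 128], [729, 64]] · [[1, −2], [−1, 3]] = [[2059, −3990], [665, −1266]].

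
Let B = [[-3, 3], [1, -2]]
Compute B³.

[[-51, 66], [22, -29]]

B² = [[12, -15], [-5, 7]]
B³ = [[-51, 66], [22, -29]]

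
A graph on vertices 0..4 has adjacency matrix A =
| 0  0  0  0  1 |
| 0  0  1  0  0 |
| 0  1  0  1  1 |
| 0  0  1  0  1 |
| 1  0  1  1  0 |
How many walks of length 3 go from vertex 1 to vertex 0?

1

The number of length-3 walks from vertex 1 to vertex 0 is entry (1,0) of A³, where A is the adjacency matrix.
A² = [[1, 0, 1, 1, 0], [0, 1, 0, 1, 1], [1, 0, 3, 1, 1], [1, 1, 1, 2, 1], [0, 1, 1, 1, 3]]
A³ = [[0, 1, 1, 1, 3], [1, 0, 3, 1, 1], [1, 3, 2, 4, 5], [1, 1, 4, 2, 4], [3, 1, 5, 4, 2]]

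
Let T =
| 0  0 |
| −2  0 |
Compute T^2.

[[0, 0], [0, 0]]

T is strictly triangular, hence nilpotent: T^2 = 0, so T^2 = 0.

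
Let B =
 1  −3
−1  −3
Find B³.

B² = [[4, 6], [2, 12]]
B³ = [[−2, −30], [−10, −42]]

[[−2, −30], [−10, −42]]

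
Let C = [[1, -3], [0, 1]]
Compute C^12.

C = I + N where N = [[0, -3], [0, 0]] is strictly upper-triangular, so N^2 = 0.
(I + N)^12 = I + 12·N = [[1, -36], [0, 1]].

[[1, -36], [0, 1]]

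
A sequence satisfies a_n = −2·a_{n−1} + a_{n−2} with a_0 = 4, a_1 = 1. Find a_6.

With companion matrix A = [[−2, 1], [1, 0]], [a_n, a_{n−1}]ᵀ = A·[a_{n−1}, a_{n−2}]ᵀ, so [a_6, a_5]ᵀ = A⁵·[a_1, a_0]ᵀ.
A⁵ = [[−70, 29], [29, −12]], giving [a_6, a_5]ᵀ = [[46], [−19]].

46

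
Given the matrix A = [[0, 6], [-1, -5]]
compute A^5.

[[390, 1266], [-211, -665]]

tr A = -5 and det A = 6, so the characteristic polynomial is λ² − (-5)λ + (6) with roots -2 and -3.
Eigenvectors give P = [[-3, -2], [1, 1]] with P⁻¹ = [[-1, -2], [1, 3]], and A = P·diag(-2, -3)·P⁻¹.
Then A^5 = P·diag(-32, -243)·P⁻¹ = [[96, 486], [-32, -243]] · [[-1, -2], [1, 3]] = [[390, 1266], [-211, -665]].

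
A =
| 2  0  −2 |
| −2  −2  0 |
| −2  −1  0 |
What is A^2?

[[8, 2, −4], [0, 4, 4], [−2, 2, 4]]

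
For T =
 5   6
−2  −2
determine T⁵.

tr T = 3 and det T = 2, so the characteristic polynomial is λ² − (3)λ + (2) with roots 2 and 1.
Eigenvectors give P = [[2, −3], [−1, 2]] with P⁻¹ = [[2, 3], [1, 2]], and T = P·diag(2, 1)·P⁻¹.
Then T⁵ = P·diag(32, 1)·P⁻¹ = [[64, −3], [−32, 2]] · [[2, 3], [1, 2]] = [[125, 186], [−62, −92]].

[[125, 186], [−62, −92]]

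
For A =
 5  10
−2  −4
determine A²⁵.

[[5, 10], [−2, −4]]

A² = A (a projection; rank 1, trace 1), so A²⁵ = A.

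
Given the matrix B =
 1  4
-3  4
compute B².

[[-11, 20], [-15, 4]]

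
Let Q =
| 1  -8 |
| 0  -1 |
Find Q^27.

Q² = I (check: tr Q = 0 and det Q = -1), so Q^27 = Q since 27 is odd.

[[1, -8], [0, -1]]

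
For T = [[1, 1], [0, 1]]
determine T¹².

[[1, 12], [0, 1]]

T = I + N where N = [[0, 1], [0, 0]] is strictly upper-triangular, so N² = 0.
(I + N)¹² = I + 12·N = [[1, 12], [0, 1]].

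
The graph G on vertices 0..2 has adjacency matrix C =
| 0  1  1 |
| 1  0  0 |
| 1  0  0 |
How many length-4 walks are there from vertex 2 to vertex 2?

The number of length-4 walks from vertex 2 to vertex 2 is entry (2,2) of C^4, where C is the adjacency matrix.
C^2 = [[2, 0, 0], [0, 1, 1], [0, 1, 1]]
C^3 = [[0, 2, 2], [2, 0, 0], [2, 0, 0]]
C^4 = [[4, 0, 0], [0, 2, 2], [0, 2, 2]]

2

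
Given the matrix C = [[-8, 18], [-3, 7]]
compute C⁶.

tr C = -1 and det C = -2, so the characteristic polynomial is λ² − (-1)λ + (-2) with roots -2 and 1.
Eigenvectors give P = [[3, -2], [1, -1]] with P⁻¹ = [[1, -2], [1, -3]], and C = P·diag(-2, 1)·P⁻¹.
Then C⁶ = P·diag(64, 1)·P⁻¹ = [[192, -2], [64, -1]] · [[1, -2], [1, -3]] = [[190, -378], [63, -125]].

[[190, -378], [63, -125]]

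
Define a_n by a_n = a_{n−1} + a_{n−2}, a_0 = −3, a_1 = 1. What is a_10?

With companion matrix A = [[1, 1], [1, 0]], [a_n, a_{n−1}]ᵀ = A·[a_{n−1}, a_{n−2}]ᵀ, so [a_10, a_9]ᵀ = A⁹·[a_1, a_0]ᵀ.
A⁹ = [[55, 34], [34, 21]], giving [a_10, a_9]ᵀ = [[−47], [−29]].

−47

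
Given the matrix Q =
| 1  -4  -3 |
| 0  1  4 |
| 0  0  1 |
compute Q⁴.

Q = I + N where N = [[0, -4, -3], [0, 0, 4], [0, 0, 0]] is strictly upper-triangular, so N³ = 0.
(I + N)⁴ = I + 4·N + 6·N² = [[1, -16, -108], [0, 1, 16], [0, 0, 1]].

[[1, -16, -108], [0, 1, 16], [0, 0, 1]]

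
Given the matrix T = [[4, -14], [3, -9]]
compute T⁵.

[[1234, -2954], [633, -1509]]

tr T = -5 and det T = 6, so the characteristic polynomial is λ² − (-5)λ + (6) with roots -2 and -3.
Eigenvectors give P = [[7, 2], [3, 1]] with P⁻¹ = [[1, -2], [-3, 7]], and T = P·diag(-2, -3)·P⁻¹.
Then T⁵ = P·diag(-32, -243)·P⁻¹ = [[-224, -486], [-96, -243]] · [[1, -2], [-3, 7]] = [[1234, -2954], [633, -1509]].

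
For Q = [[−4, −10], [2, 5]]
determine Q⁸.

[[−4, −10], [2, 5]]

Q² = Q (a projection; rank 1, trace 1), so Q⁸ = Q.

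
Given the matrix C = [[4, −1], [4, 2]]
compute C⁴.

[[0, −72], [288, −144]]

C² = [[12, −6], [24, 0]]
C³ = [[24, −24], [96, −24]]
C⁴ = [[0, −72], [288, −144]]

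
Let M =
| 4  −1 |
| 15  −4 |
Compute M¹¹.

M² = I (check: tr M = 0 and det M = −1), so M¹¹ = M since 11 is odd.

[[4, −1], [15, −4]]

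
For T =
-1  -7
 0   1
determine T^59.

[[-1, -7], [0, 1]]

T² = I (check: tr T = 0 and det T = -1), so T^59 = T since 59 is odd.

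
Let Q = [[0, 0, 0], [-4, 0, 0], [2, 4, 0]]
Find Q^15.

Q is strictly triangular, hence nilpotent: Q^3 = 0, so Q^15 = 0.

[[0, 0, 0], [0, 0, 0], [0, 0, 0]]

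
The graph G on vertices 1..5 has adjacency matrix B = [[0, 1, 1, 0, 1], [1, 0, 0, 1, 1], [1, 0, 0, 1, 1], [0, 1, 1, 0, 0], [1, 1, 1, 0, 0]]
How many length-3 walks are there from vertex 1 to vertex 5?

5

The number of length-3 walks from vertex 1 to vertex 5 is entry (1,5) of B^3, where B is the adjacency matrix.
B^2 = [[3, 1, 1, 2, 2], [1, 3, 3, 0, 1], [1, 3, 3, 0, 1], [2, 0, 0, 2, 2], [2, 1, 1, 2, 3]]
B^3 = [[4, 7, 7, 2, 5], [7, 2, 2, 6, 7], [7, 2, 2, 6, 7], [2, 6, 6, 0, 2], [5, 7, 7, 2, 4]]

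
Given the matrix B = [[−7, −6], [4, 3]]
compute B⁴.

tr B = −4 and det B = 3, so the characteristic polynomial is λ² − (−4)λ + (3) with roots −1 and −3.
Eigenvectors give P = [[1, 3], [−1, −2]] with P⁻¹ = [[−2, −3], [1, 1]], and B = P·diag(−1, −3)·P⁻¹.
Then B⁴ = P·diag(1, 81)·P⁻¹ = [[1, 243], [−1, −162]] · [[−2, −3], [1, 1]] = [[241, 240], [−160, −159]].

[[241, 240], [−160, −159]]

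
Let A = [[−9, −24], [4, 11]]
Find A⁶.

[[−1455, −4368], [728, 2185]]

tr A = 2 and det A = −3, so the characteristic polynomial is λ² − (2)λ + (−3) with roots −1 and 3.
Eigenvectors give P = [[−3, −2], [1, 1]] with P⁻¹ = [[−1, −2], [1, 3]], and A = P·diag(−1, 3)·P⁻¹.
Then A⁶ = P·diag(1, 729)·P⁻¹ = [[−3, −1458], [1, 729]] · [[−1, −2], [1, 3]] = [[−1455, −4368], [728, 2185]].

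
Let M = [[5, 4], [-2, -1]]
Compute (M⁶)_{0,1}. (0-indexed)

1456

tr M = 4 and det M = 3, so the characteristic polynomial is λ² − (4)λ + (3) with roots 1 and 3.
Eigenvectors give P = [[-1, -2], [1, 1]] with P⁻¹ = [[1, 2], [-1, -1]], and M = P·diag(1, 3)·P⁻¹.
Then M⁶ = P·diag(1, 729)·P⁻¹ = [[-1, -1458], [1, 729]] · [[1, 2], [-1, -1]] = [[1457, 1456], [-728, -727]].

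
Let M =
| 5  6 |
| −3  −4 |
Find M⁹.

tr M = 1 and det M = −2, so the characteristic polynomial is λ² − (1)λ + (−2) with roots 2 and −1.
Eigenvectors give P = [[−2, −1], [1, 1]] with P⁻¹ = [[−1, −1], [1, 2]], and M = P·diag(2, −1)·P⁻¹.
Then M⁹ = P·diag(512, −1)·P⁻¹ = [[−1024, 1], [512, −1]] · [[−1, −1], [1, 2]] = [[1025, 1026], [−513, −514]].

[[1025, 1026], [−513, −514]]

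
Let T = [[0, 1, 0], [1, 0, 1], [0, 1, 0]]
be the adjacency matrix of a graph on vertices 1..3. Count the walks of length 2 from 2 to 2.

The number of length-2 walks from vertex 2 to vertex 2 is entry (2,2) of T^2, where T is the adjacency matrix.
T^2 = [[1, 0, 1], [0, 2, 0], [1, 0, 1]]

2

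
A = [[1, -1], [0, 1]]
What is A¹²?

A = I + N where N = [[0, -1], [0, 0]] is strictly upper-triangular, so N² = 0.
(I + N)¹² = I + 12·N = [[1, -12], [0, 1]].

[[1, -12], [0, 1]]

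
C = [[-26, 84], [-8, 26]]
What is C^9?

[[-6656, 21504], [-2048, 6656]]

tr C = 0 and det C = -4, so the characteristic polynomial is λ² − (0)λ + (-4) with roots -2 and 2.
Eigenvectors give P = [[7, 3], [2, 1]] with P⁻¹ = [[1, -3], [-2, 7]], and C = P·diag(-2, 2)·P⁻¹.
Then C^9 = P·diag(-512, 512)·P⁻¹ = [[-3584, 1536], [-1024, 512]] · [[1, -3], [-2, 7]] = [[-6656, 21504], [-2048, 6656]].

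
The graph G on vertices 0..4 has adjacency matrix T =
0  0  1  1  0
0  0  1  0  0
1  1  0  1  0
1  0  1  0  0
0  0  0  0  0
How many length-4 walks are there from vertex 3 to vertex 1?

The number of length-4 walks from vertex 3 to vertex 1 is entry (3,1) of T⁴, where T is the adjacency matrix.
T² = [[2, 1, 1, 1, 0], [1, 1, 0, 1, 0], [1, 0, 3, 1, 0], [1, 1, 1, 2, 0], [0, 0, 0, 0, 0]]
T³ = [[2, 1, 4, 3, 0], [1, 0, 3, 1, 0], [4, 3, 2, 4, 0], [3, 1, 4, 2, 0], [0, 0, 0, 0, 0]]
T⁴ = [[7, 4, 6, 6, 0], [4, 3, 2, 4, 0], [6, 2, 11, 6, 0], [6, 4, 6, 7, 0], [0, 0, 0, 0, 0]]

4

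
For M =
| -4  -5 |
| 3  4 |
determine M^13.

M² = I (check: tr M = 0 and det M = -1), so M^13 = M since 13 is odd.

[[-4, -5], [3, 4]]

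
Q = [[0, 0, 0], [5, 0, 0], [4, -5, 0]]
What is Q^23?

[[0, 0, 0], [0, 0, 0], [0, 0, 0]]

Q is strictly triangular, hence nilpotent: Q^3 = 0, so Q^23 = 0.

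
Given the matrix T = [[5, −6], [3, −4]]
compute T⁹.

[[1025, −1026], [513, −514]]

tr T = 1 and det T = −2, so the characteristic polynomial is λ² − (1)λ + (−2) with roots 2 and −1.
Eigenvectors give P = [[2, 1], [1, 1]] with P⁻¹ = [[1, −1], [−1, 2]], and T = P·diag(2, −1)·P⁻¹.
Then T⁹ = P·diag(512, −1)·P⁻¹ = [[1024, −1], [512, −1]] · [[1, −1], [−1, 2]] = [[1025, −1026], [513, −514]].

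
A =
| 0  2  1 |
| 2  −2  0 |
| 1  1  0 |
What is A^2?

[[5, −3, 0], [−4, 8, 2], [2, 0, 1]]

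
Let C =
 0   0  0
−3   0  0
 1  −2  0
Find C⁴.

[[0, 0, 0], [0, 0, 0], [0, 0, 0]]

C is strictly triangular, hence nilpotent: C³ = 0, so C⁴ = 0.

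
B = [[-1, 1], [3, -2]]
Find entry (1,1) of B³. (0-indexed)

-23

B² = [[4, -3], [-9, 7]]
B³ = [[-13, 10], [30, -23]]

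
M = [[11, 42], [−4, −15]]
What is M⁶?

[[−4367, −15288], [1456, 5097]]

tr M = −4 and det M = 3, so the characteristic polynomial is λ² − (−4)λ + (3) with roots −1 and −3.
Eigenvectors give P = [[7, −3], [−2, 1]] with P⁻¹ = [[1, 3], [2, 7]], and M = P·diag(−1, −3)·P⁻¹.
Then M⁶ = P·diag(1, 729)·P⁻¹ = [[7, −2187], [−2, 729]] · [[1, 3], [2, 7]] = [[−4367, −15288], [1456, 5097]].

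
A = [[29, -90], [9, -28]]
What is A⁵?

tr A = 1 and det A = -2, so the characteristic polynomial is λ² − (1)λ + (-2) with roots -1 and 2.
Eigenvectors give P = [[-3, 10], [-1, 3]] with P⁻¹ = [[3, -10], [1, -3]], and A = P·diag(-1, 2)·P⁻¹.
Then A⁵ = P·diag(-1, 32)·P⁻¹ = [[3, 320], [1, 96]] · [[3, -10], [1, -3]] = [[329, -990], [99, -298]].

[[329, -990], [99, -298]]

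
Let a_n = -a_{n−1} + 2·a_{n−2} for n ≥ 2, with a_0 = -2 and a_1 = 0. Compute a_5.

20

With companion matrix A = [[-1, 2], [1, 0]], [a_n, a_{n−1}]ᵀ = A·[a_{n−1}, a_{n−2}]ᵀ, so [a_5, a_4]ᵀ = A^4·[a_1, a_0]ᵀ.
A^4 = [[11, -10], [-5, 6]], giving [a_5, a_4]ᵀ = [[20], [-12]].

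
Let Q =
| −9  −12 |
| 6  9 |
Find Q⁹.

tr Q = 0 and det Q = −9, so the characteristic polynomial is λ² − (0)λ + (−9) with roots 3 and −3.
Eigenvectors give P = [[−1, 2], [1, −1]] with P⁻¹ = [[1, 2], [1, 1]], and Q = P·diag(3, −3)·P⁻¹.
Then Q⁹ = P·diag(19683, −19683)·P⁻¹ = [[−19683, −39366], [19683, 19683]] · [[1, 2], [1, 1]] = [[−59049, −78732], [39366, 59049]].

[[−59049, −78732], [39366, 59049]]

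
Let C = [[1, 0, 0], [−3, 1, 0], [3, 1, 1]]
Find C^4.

C = I + N where N = [[0, 0, 0], [−3, 0, 0], [3, 1, 0]] is strictly lower-triangular, so N^3 = 0.
(I + N)^4 = I + 4·N + 6·N^2 = [[1, 0, 0], [−12, 1, 0], [−6, 4, 1]].

[[1, 0, 0], [−12, 1, 0], [−6, 4, 1]]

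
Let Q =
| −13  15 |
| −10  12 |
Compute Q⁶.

tr Q = −1 and det Q = −6, so the characteristic polynomial is λ² − (−1)λ + (−6) with roots 2 and −3.
Eigenvectors give P = [[1, 3], [1, 2]] with P⁻¹ = [[−2, 3], [1, −1]], and Q = P·diag(2, −3)·P⁻¹.
Then Q⁶ = P·diag(64, 729)·P⁻¹ = [[64, 2187], [64, 1458]] · [[−2, 3], [1, −1]] = [[2059, −1995], [1330, −1266]].

[[2059, −1995], [1330, −1266]]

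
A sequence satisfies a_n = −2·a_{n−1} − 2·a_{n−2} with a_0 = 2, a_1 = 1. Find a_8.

32

With companion matrix T = [[−2, −2], [1, 0]], [a_n, a_{n−1}]ᵀ = T·[a_{n−1}, a_{n−2}]ᵀ, so [a_8, a_7]ᵀ = T⁷·[a_1, a_0]ᵀ.
T⁷ = [[0, 16], [−8, −16]], giving [a_8, a_7]ᵀ = [[32], [−40]].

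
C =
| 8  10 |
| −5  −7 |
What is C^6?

[[1394, 1330], [−665, −601]]

tr C = 1 and det C = −6, so the characteristic polynomial is λ² − (1)λ + (−6) with roots −2 and 3.
Eigenvectors give P = [[1, 2], [−1, −1]] with P⁻¹ = [[−1, −2], [1, 1]], and C = P·diag(−2, 3)·P⁻¹.
Then C^6 = P·diag(64, 729)·P⁻¹ = [[64, 1458], [−64, −729]] · [[−1, −2], [1, 1]] = [[1394, 1330], [−665, −601]].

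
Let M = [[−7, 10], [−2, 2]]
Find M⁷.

tr M = −5 and det M = 6, so the characteristic polynomial is λ² − (−5)λ + (6) with roots −2 and −3.
Eigenvectors give P = [[−2, 5], [−1, 2]] with P⁻¹ = [[2, −5], [1, −2]], and M = P·diag(−2, −3)·P⁻¹.
Then M⁷ = P·diag(−128, −2187)·P⁻¹ = [[256, −10935], [128, −4374]] · [[2, −5], [1, −2]] = [[−10423, 20590], [−4118, 8108]].

[[−10423, 20590], [−4118, 8108]]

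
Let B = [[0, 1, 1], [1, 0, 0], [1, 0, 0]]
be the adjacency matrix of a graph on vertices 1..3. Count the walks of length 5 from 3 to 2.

0

The number of length-5 walks from vertex 3 to vertex 2 is entry (3,2) of B⁵, where B is the adjacency matrix.
B² = [[2, 0, 0], [0, 1, 1], [0, 1, 1]]
B³ = [[0, 2, 2], [2, 0, 0], [2, 0, 0]]
B⁴ = [[4, 0, 0], [0, 2, 2], [0, 2, 2]]
B⁵ = [[0, 4, 4], [4, 0, 0], [4, 0, 0]]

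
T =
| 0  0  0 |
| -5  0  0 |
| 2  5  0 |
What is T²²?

T is strictly triangular, hence nilpotent: T³ = 0, so T²² = 0.

[[0, 0, 0], [0, 0, 0], [0, 0, 0]]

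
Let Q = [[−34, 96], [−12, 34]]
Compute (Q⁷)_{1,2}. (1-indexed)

6144

tr Q = 0 and det Q = −4, so the characteristic polynomial is λ² − (0)λ + (−4) with roots −2 and 2.
Eigenvectors give P = [[−3, 8], [−1, 3]] with P⁻¹ = [[−3, 8], [−1, 3]], and Q = P·diag(−2, 2)·P⁻¹.
Then Q⁷ = P·diag(−128, 128)·P⁻¹ = [[384, 1024], [128, 384]] · [[−3, 8], [−1, 3]] = [[−2176, 6144], [−768, 2176]].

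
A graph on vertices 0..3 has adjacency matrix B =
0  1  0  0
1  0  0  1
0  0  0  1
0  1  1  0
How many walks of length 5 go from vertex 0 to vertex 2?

3

The number of length-5 walks from vertex 0 to vertex 2 is entry (0,2) of B⁵, where B is the adjacency matrix.
B² = [[1, 0, 0, 1], [0, 2, 1, 0], [0, 1, 1, 0], [1, 0, 0, 2]]
B³ = [[0, 2, 1, 0], [2, 0, 0, 3], [1, 0, 0, 2], [0, 3, 2, 0]]
B⁴ = [[2, 0, 0, 3], [0, 5, 3, 0], [0, 3, 2, 0], [3, 0, 0, 5]]
B⁵ = [[0, 5, 3, 0], [5, 0, 0, 8], [3, 0, 0, 5], [0, 8, 5, 0]]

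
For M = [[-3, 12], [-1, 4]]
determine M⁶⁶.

M² = M (a projection; rank 1, trace 1), so M⁶⁶ = M.

[[-3, 12], [-1, 4]]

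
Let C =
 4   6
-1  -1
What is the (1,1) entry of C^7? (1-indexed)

382

tr C = 3 and det C = 2, so the characteristic polynomial is λ² − (3)λ + (2) with roots 1 and 2.
Eigenvectors give P = [[-2, 3], [1, -1]] with P⁻¹ = [[1, 3], [1, 2]], and C = P·diag(1, 2)·P⁻¹.
Then C^7 = P·diag(1, 128)·P⁻¹ = [[-2, 384], [1, -128]] · [[1, 3], [1, 2]] = [[382, 762], [-127, -253]].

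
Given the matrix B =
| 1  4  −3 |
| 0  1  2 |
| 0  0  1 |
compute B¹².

B = I + N where N = [[0, 4, −3], [0, 0, 2], [0, 0, 0]] is strictly upper-triangular, so N³ = 0.
(I + N)¹² = I + 12·N + 66·N² = [[1, 48, 492], [0, 1, 24], [0, 0, 1]].

[[1, 48, 492], [0, 1, 24], [0, 0, 1]]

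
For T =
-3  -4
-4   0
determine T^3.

T^2 = [[25, 12], [12, 16]]
T^3 = [[-123, -100], [-100, -48]]

[[-123, -100], [-100, -48]]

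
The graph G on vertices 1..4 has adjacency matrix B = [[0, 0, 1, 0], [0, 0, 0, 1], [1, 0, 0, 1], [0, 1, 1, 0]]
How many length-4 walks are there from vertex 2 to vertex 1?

The number of length-4 walks from vertex 2 to vertex 1 is entry (2,1) of B⁴, where B is the adjacency matrix.
B² = [[1, 0, 0, 1], [0, 1, 1, 0], [0, 1, 2, 0], [1, 0, 0, 2]]
B³ = [[0, 1, 2, 0], [1, 0, 0, 2], [2, 0, 0, 3], [0, 2, 3, 0]]
B⁴ = [[2, 0, 0, 3], [0, 2, 3, 0], [0, 3, 5, 0], [3, 0, 0, 5]]

0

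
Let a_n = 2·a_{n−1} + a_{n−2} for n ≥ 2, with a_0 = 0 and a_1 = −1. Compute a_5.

−29

With companion matrix T = [[2, 1], [1, 0]], [a_n, a_{n−1}]ᵀ = T·[a_{n−1}, a_{n−2}]ᵀ, so [a_5, a_4]ᵀ = T⁴·[a_1, a_0]ᵀ.
T⁴ = [[29, 12], [12, 5]], giving [a_5, a_4]ᵀ = [[−29], [−12]].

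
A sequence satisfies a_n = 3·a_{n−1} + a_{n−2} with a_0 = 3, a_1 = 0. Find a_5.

With companion matrix B = [[3, 1], [1, 0]], [a_n, a_{n−1}]ᵀ = B·[a_{n−1}, a_{n−2}]ᵀ, so [a_5, a_4]ᵀ = B⁴·[a_1, a_0]ᵀ.
B⁴ = [[109, 33], [33, 10]], giving [a_5, a_4]ᵀ = [[99], [30]].

99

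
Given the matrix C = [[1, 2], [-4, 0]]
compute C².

[[-7, 2], [-4, -8]]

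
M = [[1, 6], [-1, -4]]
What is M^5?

tr M = -3 and det M = 2, so the characteristic polynomial is λ² − (-3)λ + (2) with roots -1 and -2.
Eigenvectors give P = [[-3, -2], [1, 1]] with P⁻¹ = [[-1, -2], [1, 3]], and M = P·diag(-1, -2)·P⁻¹.
Then M^5 = P·diag(-1, -32)·P⁻¹ = [[3, 64], [-1, -32]] · [[-1, -2], [1, 3]] = [[61, 186], [-31, -94]].

[[61, 186], [-31, -94]]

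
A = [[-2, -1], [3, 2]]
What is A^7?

[[-2, -1], [3, 2]]

A² = I (check: tr A = 0 and det A = -1), so A^7 = A since 7 is odd.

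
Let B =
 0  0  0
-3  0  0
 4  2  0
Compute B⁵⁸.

B is strictly triangular, hence nilpotent: B³ = 0, so B⁵⁸ = 0.

[[0, 0, 0], [0, 0, 0], [0, 0, 0]]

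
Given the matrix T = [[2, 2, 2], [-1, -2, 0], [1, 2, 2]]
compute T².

[[4, 4, 8], [0, 2, -2], [2, 2, 6]]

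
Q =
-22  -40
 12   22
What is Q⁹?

tr Q = 0 and det Q = -4, so the characteristic polynomial is λ² − (0)λ + (-4) with roots -2 and 2.
Eigenvectors give P = [[-2, -5], [1, 3]] with P⁻¹ = [[-3, -5], [1, 2]], and Q = P·diag(-2, 2)·P⁻¹.
Then Q⁹ = P·diag(-512, 512)·P⁻¹ = [[1024, -2560], [-512, 1536]] · [[-3, -5], [1, 2]] = [[-5632, -10240], [3072, 5632]].

[[-5632, -10240], [3072, 5632]]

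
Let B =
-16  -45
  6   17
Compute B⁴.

tr B = 1 and det B = -2, so the characteristic polynomial is λ² − (1)λ + (-2) with roots -1 and 2.
Eigenvectors give P = [[-3, -5], [1, 2]] with P⁻¹ = [[-2, -5], [1, 3]], and B = P·diag(-1, 2)·P⁻¹.
Then B⁴ = P·diag(1, 16)·P⁻¹ = [[-3, -80], [1, 32]] · [[-2, -5], [1, 3]] = [[-74, -225], [30, 91]].

[[-74, -225], [30, 91]]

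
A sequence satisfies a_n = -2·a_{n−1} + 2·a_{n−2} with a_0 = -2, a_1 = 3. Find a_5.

196

With companion matrix A = [[-2, 2], [1, 0]], [a_n, a_{n−1}]ᵀ = A·[a_{n−1}, a_{n−2}]ᵀ, so [a_5, a_4]ᵀ = A⁴·[a_1, a_0]ᵀ.
A⁴ = [[44, -32], [-16, 12]], giving [a_5, a_4]ᵀ = [[196], [-72]].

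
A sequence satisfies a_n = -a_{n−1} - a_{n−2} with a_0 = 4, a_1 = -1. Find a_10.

With companion matrix C = [[-1, -1], [1, 0]], [a_n, a_{n−1}]ᵀ = C·[a_{n−1}, a_{n−2}]ᵀ, so [a_10, a_9]ᵀ = C⁹·[a_1, a_0]ᵀ.
C⁹ = [[1, 0], [0, 1]], giving [a_10, a_9]ᵀ = [[-1], [4]].

-1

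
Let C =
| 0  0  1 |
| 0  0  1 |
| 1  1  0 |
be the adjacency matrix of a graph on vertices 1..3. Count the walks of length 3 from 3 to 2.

The number of length-3 walks from vertex 3 to vertex 2 is entry (3,2) of C³, where C is the adjacency matrix.
C² = [[1, 1, 0], [1, 1, 0], [0, 0, 2]]
C³ = [[0, 0, 2], [0, 0, 2], [2, 2, 0]]

2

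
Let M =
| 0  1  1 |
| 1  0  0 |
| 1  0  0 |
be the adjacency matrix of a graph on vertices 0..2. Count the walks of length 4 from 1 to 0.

0

The number of length-4 walks from vertex 1 to vertex 0 is entry (1,0) of M⁴, where M is the adjacency matrix.
M² = [[2, 0, 0], [0, 1, 1], [0, 1, 1]]
M³ = [[0, 2, 2], [2, 0, 0], [2, 0, 0]]
M⁴ = [[4, 0, 0], [0, 2, 2], [0, 2, 2]]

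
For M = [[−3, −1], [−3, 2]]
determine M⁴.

[[147, 19], [57, 52]]

M² = [[12, 1], [3, 7]]
M³ = [[−39, −10], [−30, 11]]
M⁴ = [[147, 19], [57, 52]]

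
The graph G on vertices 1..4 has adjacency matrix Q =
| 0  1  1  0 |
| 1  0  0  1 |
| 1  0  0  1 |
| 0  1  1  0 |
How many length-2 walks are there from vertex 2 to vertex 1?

0

The number of length-2 walks from vertex 2 to vertex 1 is entry (2,1) of Q², where Q is the adjacency matrix.
Q² = [[2, 0, 0, 2], [0, 2, 2, 0], [0, 2, 2, 0], [2, 0, 0, 2]]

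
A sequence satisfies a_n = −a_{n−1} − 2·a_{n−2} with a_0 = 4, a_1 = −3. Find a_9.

With companion matrix Q = [[−1, −2], [1, 0]], [a_n, a_{n−1}]ᵀ = Q·[a_{n−1}, a_{n−2}]ᵀ, so [a_9, a_8]ᵀ = Q⁸·[a_1, a_0]ᵀ.
Q⁸ = [[−17, −6], [3, −14]], giving [a_9, a_8]ᵀ = [[27], [−65]].

27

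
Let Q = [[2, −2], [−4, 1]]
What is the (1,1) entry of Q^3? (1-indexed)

48

Q^2 = [[12, −6], [−12, 9]]
Q^3 = [[48, −30], [−60, 33]]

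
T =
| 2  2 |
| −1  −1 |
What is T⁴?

[[2, 2], [−1, −1]]

T² = T (a projection; rank 1, trace 1), so T⁴ = T.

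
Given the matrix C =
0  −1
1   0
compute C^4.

[[1, 0], [0, 1]]

C^2 = [[−1, 0], [0, −1]]
C^3 = [[0, 1], [−1, 0]]
C^4 = [[1, 0], [0, 1]]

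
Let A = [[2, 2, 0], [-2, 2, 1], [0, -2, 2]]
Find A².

[[0, 8, 2], [-8, -2, 4], [4, -8, 2]]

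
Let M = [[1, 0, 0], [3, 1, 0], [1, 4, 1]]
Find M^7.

[[1, 0, 0], [21, 1, 0], [259, 28, 1]]

M = I + N where N = [[0, 0, 0], [3, 0, 0], [1, 4, 0]] is strictly lower-triangular, so N^3 = 0.
(I + N)^7 = I + 7·N + 21·N^2 = [[1, 0, 0], [21, 1, 0], [259, 28, 1]].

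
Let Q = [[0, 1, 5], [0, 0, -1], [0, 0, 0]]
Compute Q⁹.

Q is strictly triangular, hence nilpotent: Q³ = 0, so Q⁹ = 0.

[[0, 0, 0], [0, 0, 0], [0, 0, 0]]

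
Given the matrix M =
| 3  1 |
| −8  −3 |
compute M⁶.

M² = I (check: tr M = 0 and det M = −1), so M⁶ = I since 6 is even.

[[1, 0], [0, 1]]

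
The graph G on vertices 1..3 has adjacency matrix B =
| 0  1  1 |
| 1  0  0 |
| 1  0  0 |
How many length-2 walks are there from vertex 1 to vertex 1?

2

The number of length-2 walks from vertex 1 to vertex 1 is entry (1,1) of B², where B is the adjacency matrix.
B² = [[2, 0, 0], [0, 1, 1], [0, 1, 1]]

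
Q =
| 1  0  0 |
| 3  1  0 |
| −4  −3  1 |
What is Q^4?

[[1, 0, 0], [12, 1, 0], [−70, −12, 1]]

Q = I + N where N = [[0, 0, 0], [3, 0, 0], [−4, −3, 0]] is strictly lower-triangular, so N^3 = 0.
(I + N)^4 = I + 4·N + 6·N^2 = [[1, 0, 0], [12, 1, 0], [−70, −12, 1]].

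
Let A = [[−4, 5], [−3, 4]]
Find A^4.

[[1, 0], [0, 1]]

A² = I (check: tr A = 0 and det A = −1), so A^4 = I since 4 is even.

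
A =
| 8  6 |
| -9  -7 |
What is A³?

[[26, 18], [-27, -19]]

tr A = 1 and det A = -2, so the characteristic polynomial is λ² − (1)λ + (-2) with roots 2 and -1.
Eigenvectors give P = [[-1, -2], [1, 3]] with P⁻¹ = [[-3, -2], [1, 1]], and A = P·diag(2, -1)·P⁻¹.
Then A³ = P·diag(8, -1)·P⁻¹ = [[-8, 2], [8, -3]] · [[-3, -2], [1, 1]] = [[26, 18], [-27, -19]].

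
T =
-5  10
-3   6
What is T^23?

[[-5, 10], [-3, 6]]

T² = T (a projection; rank 1, trace 1), so T^23 = T.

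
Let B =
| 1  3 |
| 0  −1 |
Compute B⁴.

[[1, 0], [0, 1]]

B² = I (check: tr B = 0 and det B = −1), so B⁴ = I since 4 is even.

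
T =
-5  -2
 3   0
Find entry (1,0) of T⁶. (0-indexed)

-1995

tr T = -5 and det T = 6, so the characteristic polynomial is λ² − (-5)λ + (6) with roots -3 and -2.
Eigenvectors give P = [[-1, -2], [1, 3]] with P⁻¹ = [[-3, -2], [1, 1]], and T = P·diag(-3, -2)·P⁻¹.
Then T⁶ = P·diag(729, 64)·P⁻¹ = [[-729, -128], [729, 192]] · [[-3, -2], [1, 1]] = [[2059, 1330], [-1995, -1266]].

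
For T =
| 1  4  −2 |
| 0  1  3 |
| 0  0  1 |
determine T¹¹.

[[1, 44, 638], [0, 1, 33], [0, 0, 1]]

T = I + N where N = [[0, 4, −2], [0, 0, 3], [0, 0, 0]] is strictly upper-triangular, so N³ = 0.
(I + N)¹¹ = I + 11·N + 55·N² = [[1, 44, 638], [0, 1, 33], [0, 0, 1]].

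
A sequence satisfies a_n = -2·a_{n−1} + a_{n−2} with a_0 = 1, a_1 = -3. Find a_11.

-19601

With companion matrix M = [[-2, 1], [1, 0]], [a_n, a_{n−1}]ᵀ = M·[a_{n−1}, a_{n−2}]ᵀ, so [a_11, a_10]ᵀ = M¹⁰·[a_1, a_0]ᵀ.
M¹⁰ = [[5741, -2378], [-2378, 985]], giving [a_11, a_10]ᵀ = [[-19601], [8119]].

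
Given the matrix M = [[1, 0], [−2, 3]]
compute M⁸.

tr M = 4 and det M = 3, so the characteristic polynomial is λ² − (4)λ + (3) with roots 1 and 3.
Eigenvectors give P = [[1, 0], [1, −1]] with P⁻¹ = [[1, 0], [1, −1]], and M = P·diag(1, 3)·P⁻¹.
Then M⁸ = P·diag(1, 6561)·P⁻¹ = [[1, 0], [1, −6561]] · [[1, 0], [1, −1]] = [[1, 0], [−6560, 6561]].

[[1, 0], [−6560, 6561]]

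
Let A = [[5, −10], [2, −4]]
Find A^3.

[[5, −10], [2, −4]]

A² = A (a projection; rank 1, trace 1), so A^3 = A.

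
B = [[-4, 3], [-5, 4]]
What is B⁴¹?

[[-4, 3], [-5, 4]]

B² = I (check: tr B = 0 and det B = -1), so B⁴¹ = B since 41 is odd.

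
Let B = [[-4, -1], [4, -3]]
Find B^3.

[[-20, -33], [132, 13]]

B^2 = [[12, 7], [-28, 5]]
B^3 = [[-20, -33], [132, 13]]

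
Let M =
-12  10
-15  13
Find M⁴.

[[-114, 130], [-195, 211]]

tr M = 1 and det M = -6, so the characteristic polynomial is λ² − (1)λ + (-6) with roots 3 and -2.
Eigenvectors give P = [[-2, 1], [-3, 1]] with P⁻¹ = [[1, -1], [3, -2]], and M = P·diag(3, -2)·P⁻¹.
Then M⁴ = P·diag(81, 16)·P⁻¹ = [[-162, 16], [-243, 16]] · [[1, -1], [3, -2]] = [[-114, 130], [-195, 211]].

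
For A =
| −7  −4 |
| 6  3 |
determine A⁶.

tr A = −4 and det A = 3, so the characteristic polynomial is λ² − (−4)λ + (3) with roots −3 and −1.
Eigenvectors give P = [[−1, −2], [1, 3]] with P⁻¹ = [[−3, −2], [1, 1]], and A = P·diag(−3, −1)·P⁻¹.
Then A⁶ = P·diag(729, 1)·P⁻¹ = [[−729, −2], [729, 3]] · [[−3, −2], [1, 1]] = [[2185, 1456], [−2184, −1455]].

[[2185, 1456], [−2184, −1455]]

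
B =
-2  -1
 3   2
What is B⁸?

[[1, 0], [0, 1]]

B² = I (check: tr B = 0 and det B = -1), so B⁸ = I since 8 is even.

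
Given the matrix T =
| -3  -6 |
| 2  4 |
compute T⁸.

T² = T (a projection; rank 1, trace 1), so T⁸ = T.

[[-3, -6], [2, 4]]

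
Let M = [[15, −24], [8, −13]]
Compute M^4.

[[321, −480], [160, −239]]

tr M = 2 and det M = −3, so the characteristic polynomial is λ² − (2)λ + (−3) with roots 3 and −1.
Eigenvectors give P = [[−2, 3], [−1, 2]] with P⁻¹ = [[−2, 3], [−1, 2]], and M = P·diag(3, −1)·P⁻¹.
Then M^4 = P·diag(81, 1)·P⁻¹ = [[−162, 3], [−81, 2]] · [[−2, 3], [−1, 2]] = [[321, −480], [160, −239]].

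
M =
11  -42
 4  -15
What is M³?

tr M = -4 and det M = 3, so the characteristic polynomial is λ² − (-4)λ + (3) with roots -3 and -1.
Eigenvectors give P = [[3, 7], [1, 2]] with P⁻¹ = [[-2, 7], [1, -3]], and M = P·diag(-3, -1)·P⁻¹.
Then M³ = P·diag(-27, -1)·P⁻¹ = [[-81, -7], [-27, -2]] · [[-2, 7], [1, -3]] = [[155, -546], [52, -183]].

[[155, -546], [52, -183]]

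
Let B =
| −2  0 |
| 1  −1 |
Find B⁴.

[[16, 0], [−15, 1]]

tr B = −3 and det B = 2, so the characteristic polynomial is λ² − (−3)λ + (2) with roots −2 and −1.
Eigenvectors give P = [[−1, 0], [1, 1]] with P⁻¹ = [[−1, 0], [1, 1]], and B = P·diag(−2, −1)·P⁻¹.
Then B⁴ = P·diag(16, 1)·P⁻¹ = [[−16, 0], [16, 1]] · [[−1, 0], [1, 1]] = [[16, 0], [−15, 1]].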